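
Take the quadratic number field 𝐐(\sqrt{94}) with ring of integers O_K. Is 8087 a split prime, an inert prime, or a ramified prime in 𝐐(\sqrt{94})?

8087 remains inert

94 mod 4 = 2, hence disc K = 4·94 = 376 and O_K = ℤ[√94].
disc(K) = 376 is not divisible by 8087; 8087 is unramified.
Euler's criterion: 94^4043 mod 8087 = 8086. Thus (94|8087) = -1.
Legendre symbol -1 ⇒ 8087 is inert.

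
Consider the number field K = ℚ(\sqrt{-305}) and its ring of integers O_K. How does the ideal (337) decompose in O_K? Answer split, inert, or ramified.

split

d = -305 ≡ 3 (mod 4), so O_K = ℤ[√-305] and disc(K) = 4d = -1220.
Since gcd(337, -1220) = 1 the prime 337 does not ramify.
Euler's criterion: (-305)^168 mod 337 = 1. Thus (-305|337) = 1.
d is a quadratic residue mod p, hence 337 splits in O_K.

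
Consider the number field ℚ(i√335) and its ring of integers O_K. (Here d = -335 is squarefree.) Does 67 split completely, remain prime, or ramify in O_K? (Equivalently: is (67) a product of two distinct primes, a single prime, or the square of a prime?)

Since -335 ≡ 1 mod 4, the ring of integers is ℤ[(1+√-335)/2] with discriminant -335.
disc(K) = -335 = 67·(-5), so p = 67 is ramified.

p ramifies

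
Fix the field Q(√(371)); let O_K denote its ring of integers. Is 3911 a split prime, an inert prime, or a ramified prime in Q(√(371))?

371 mod 4 = 3, hence disc K = 4·371 = 1484 and O_K = ℤ[√371].
Since gcd(3911, 1484) = 1 the prime 3911 does not ramify.
Legendre symbol by Euler's criterion: (371/3911) ≡ 371^1955 ≡ 1 (mod 3911), i.e. (371/3911) = 1.
Legendre symbol 1 ⇒ 3911 is split.

split — (3911) = 𝔭₁𝔭₂ with 𝔭₁ ≠ 𝔭₂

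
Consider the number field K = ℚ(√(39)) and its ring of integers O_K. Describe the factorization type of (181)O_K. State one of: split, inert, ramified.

Since 39 ≢ 1 mod 4, the ring of integers is ℤ[√39] with discriminant 4·39 = 156.
Since gcd(181, 156) = 1 the prime 181 does not ramify.
(39/181) = 39^90 mod 181 = 1, giving Legendre symbol 1.
d is a quadratic residue mod p, hence 181 splits in O_K.

181 splits in O_K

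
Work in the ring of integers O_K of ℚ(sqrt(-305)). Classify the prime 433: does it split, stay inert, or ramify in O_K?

split

Since -305 ≢ 1 mod 4, the ring of integers is ℤ[√-305] with discriminant 4·(-305) = -1220.
disc(K) = -1220 is not divisible by 433; 433 is unramified.
Compute (-305/433) via Euler: 128^((433-1)/2) mod 433 = 1, so (-305/433) = 1.
(-305/433) = 1, so 433 splits.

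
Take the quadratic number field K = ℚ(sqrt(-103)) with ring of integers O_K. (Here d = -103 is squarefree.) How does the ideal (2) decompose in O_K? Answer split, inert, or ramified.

splits completely

d = -103 ≡ 1 (mod 4), so O_K = ℤ[(1+√-103)/2] and disc(K) = d = -103.
2 ∤ -103, so 2 is unramified.
d ≡ 1 (mod 8); the supplementary law gives 2 split.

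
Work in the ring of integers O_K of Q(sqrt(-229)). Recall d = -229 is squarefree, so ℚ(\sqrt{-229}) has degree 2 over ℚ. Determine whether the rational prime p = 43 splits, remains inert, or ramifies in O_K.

-229 mod 4 = 3, hence disc K = 4·(-229) = -916 and O_K = ℤ[√-229].
disc(K) = -916 is not divisible by 43; 43 is unramified.
Legendre symbol by Euler's criterion: (-229/43) ≡ (-229)^21 ≡ 42 (mod 43), i.e. (-229/43) = -1.
Legendre symbol -1 ⇒ 43 is inert.

p is inert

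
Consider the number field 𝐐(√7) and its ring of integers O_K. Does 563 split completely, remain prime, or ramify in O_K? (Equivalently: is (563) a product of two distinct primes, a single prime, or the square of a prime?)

d = 7 ≡ 3 (mod 4), so O_K = ℤ[√7] and disc(K) = 4d = 28.
Since gcd(563, 28) = 1 the prime 563 does not ramify.
Legendre symbol by Euler's criterion: (7/563) ≡ 7^281 ≡ 1 (mod 563), i.e. (7/563) = 1.
(7/563) = 1, so 563 splits.

splits completely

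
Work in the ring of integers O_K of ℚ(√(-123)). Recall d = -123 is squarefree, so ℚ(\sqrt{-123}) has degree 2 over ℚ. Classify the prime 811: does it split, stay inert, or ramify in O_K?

Since -123 ≡ 1 mod 4, the ring of integers is ℤ[(1+√-123)/2] with discriminant -123.
811 ∤ -123, so 811 is unramified.
Legendre symbol by Euler's criterion: (-123/811) ≡ (-123)^405 ≡ 1 (mod 811), i.e. (-123/811) = 1.
Legendre symbol 1 ⇒ 811 is split.

split — (811) = 𝔭₁𝔭₂ with 𝔭₁ ≠ 𝔭₂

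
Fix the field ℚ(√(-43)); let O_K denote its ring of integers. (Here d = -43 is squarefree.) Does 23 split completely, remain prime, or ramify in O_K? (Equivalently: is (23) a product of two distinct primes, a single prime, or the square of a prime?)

Since -43 ≡ 1 mod 4, the ring of integers is ℤ[(1+√-43)/2] with discriminant -43.
disc(K) = -43 is not divisible by 23; 23 is unramified.
Euler's criterion: (-43)^11 mod 23 = 1. Thus (-43|23) = 1.
(-43/23) = 1, so 23 splits.

split — (23) = 𝔭₁𝔭₂ with 𝔭₁ ≠ 𝔭₂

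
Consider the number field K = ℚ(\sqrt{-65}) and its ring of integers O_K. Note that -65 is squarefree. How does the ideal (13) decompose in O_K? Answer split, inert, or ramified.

d = -65 ≡ 3 (mod 4), so O_K = ℤ[√-65] and disc(K) = 4d = -260.
Ramification test: 13 | -260. The prime 13 ramifies in K.

p ramifies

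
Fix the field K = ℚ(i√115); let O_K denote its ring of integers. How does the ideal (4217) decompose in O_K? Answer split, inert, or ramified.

d = -115 ≡ 1 (mod 4), so O_K = ℤ[(1+√-115)/2] and disc(K) = d = -115.
disc(K) = -115 is not divisible by 4217; 4217 is unramified.
Legendre symbol by Euler's criterion: (-115/4217) ≡ (-115)^2108 ≡ 4216 (mod 4217), i.e. (-115/4217) = -1.
d is a non-residue mod p, hence 4217 remains inert in O_K.

4217 remains inert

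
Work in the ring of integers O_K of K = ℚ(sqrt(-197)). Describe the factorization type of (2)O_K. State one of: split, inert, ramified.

ramified — (2) = 𝔭²

-197 mod 4 = 3, hence disc K = 4·(-197) = -788 and O_K = ℤ[√-197].
2 divides disc(K) = -788, so 2 ramifies.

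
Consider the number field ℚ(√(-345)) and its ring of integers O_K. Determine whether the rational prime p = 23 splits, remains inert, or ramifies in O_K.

p ramifies

d = -345 ≡ 3 (mod 4), so O_K = ℤ[√-345] and disc(K) = 4d = -1380.
disc(K) = -1380 = 23·(-60), so p = 23 is ramified.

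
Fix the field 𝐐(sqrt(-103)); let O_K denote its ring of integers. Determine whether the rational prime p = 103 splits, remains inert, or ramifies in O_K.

Since -103 ≡ 1 mod 4, the ring of integers is ℤ[(1+√-103)/2] with discriminant -103.
103 divides disc(K) = -103, so 103 ramifies.

p ramifies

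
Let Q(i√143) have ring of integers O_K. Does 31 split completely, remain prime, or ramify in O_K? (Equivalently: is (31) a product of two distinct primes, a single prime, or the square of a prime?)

-143 mod 4 = 1, hence disc K = -143 and O_K = ℤ[(1+√-143)/2].
Since gcd(31, -143) = 1 the prime 31 does not ramify.
Euler's criterion: (-143)^15 mod 31 = 30. Thus (-143|31) = -1.
d is a non-residue mod p, hence 31 remains inert in O_K.

remains prime (inert)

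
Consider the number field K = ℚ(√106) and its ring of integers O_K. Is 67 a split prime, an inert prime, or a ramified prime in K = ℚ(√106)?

splits completely

Since 106 ≢ 1 mod 4, the ring of integers is ℤ[√106] with discriminant 4·106 = 424.
disc(K) = 424 is not divisible by 67; 67 is unramified.
Compute (106/67) via Euler: 39^((67-1)/2) mod 67 = 1, so (106/67) = 1.
(106/67) = 1, so 67 splits.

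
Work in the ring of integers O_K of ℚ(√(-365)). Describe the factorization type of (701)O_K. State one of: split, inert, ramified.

d = -365 ≡ 3 (mod 4), so O_K = ℤ[√-365] and disc(K) = 4d = -1460.
701 ∤ -1460, so 701 is unramified.
Euler's criterion: (-365)^350 mod 701 = 700. Thus (-365|701) = -1.
(-365/701) = -1, so 701 is inert.

inert — (701) stays prime in O_K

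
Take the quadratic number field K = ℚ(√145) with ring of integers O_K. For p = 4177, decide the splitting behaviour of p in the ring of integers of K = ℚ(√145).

inert

d = 145 ≡ 1 (mod 4), so O_K = ℤ[(1+√145)/2] and disc(K) = d = 145.
disc(K) = 145 is not divisible by 4177; 4177 is unramified.
Legendre symbol by Euler's criterion: (145/4177) ≡ 145^2088 ≡ 4176 (mod 4177), i.e. (145/4177) = -1.
Legendre symbol -1 ⇒ 4177 is inert.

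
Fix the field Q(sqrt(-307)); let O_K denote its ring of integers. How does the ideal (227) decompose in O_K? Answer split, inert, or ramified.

split — (227) = 𝔭₁𝔭₂ with 𝔭₁ ≠ 𝔭₂

d = -307 ≡ 1 (mod 4), so O_K = ℤ[(1+√-307)/2] and disc(K) = d = -307.
Since gcd(227, -307) = 1 the prime 227 does not ramify.
(-307/227) = 147^113 mod 227 = 1, giving Legendre symbol 1.
Legendre symbol 1 ⇒ 227 is split.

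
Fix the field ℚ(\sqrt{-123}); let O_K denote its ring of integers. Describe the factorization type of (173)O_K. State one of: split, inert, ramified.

inert — (173) stays prime in O_K

-123 mod 4 = 1, hence disc K = -123 and O_K = ℤ[(1+√-123)/2].
173 ∤ -123, so 173 is unramified.
Compute (-123/173) via Euler: 50^((173-1)/2) mod 173 = 172, so (-123/173) = -1.
Legendre symbol -1 ⇒ 173 is inert.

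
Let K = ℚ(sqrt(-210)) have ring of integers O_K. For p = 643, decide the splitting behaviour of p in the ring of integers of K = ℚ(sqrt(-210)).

d = -210 ≡ 2 (mod 4), so O_K = ℤ[√-210] and disc(K) = 4d = -840.
disc(K) = -840 is not divisible by 643; 643 is unramified.
Legendre symbol by Euler's criterion: (-210/643) ≡ (-210)^321 ≡ 1 (mod 643), i.e. (-210/643) = 1.
d is a quadratic residue mod p, hence 643 splits in O_K.

643 splits in O_K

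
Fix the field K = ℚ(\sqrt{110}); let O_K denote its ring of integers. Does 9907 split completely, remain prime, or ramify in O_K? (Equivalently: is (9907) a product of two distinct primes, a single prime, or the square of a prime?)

splits completely

Since 110 ≢ 1 mod 4, the ring of integers is ℤ[√110] with discriminant 4·110 = 440.
disc(K) = 440 is not divisible by 9907; 9907 is unramified.
(110/9907) = 110^4953 mod 9907 = 1, giving Legendre symbol 1.
(110/9907) = 1, so 9907 splits.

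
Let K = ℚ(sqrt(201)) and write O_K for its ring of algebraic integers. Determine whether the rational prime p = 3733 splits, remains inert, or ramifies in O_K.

remains prime (inert)

d = 201 ≡ 1 (mod 4), so O_K = ℤ[(1+√201)/2] and disc(K) = d = 201.
3733 ∤ 201, so 3733 is unramified.
Legendre symbol by Euler's criterion: (201/3733) ≡ 201^1866 ≡ 3732 (mod 3733), i.e. (201/3733) = -1.
Legendre symbol -1 ⇒ 3733 is inert.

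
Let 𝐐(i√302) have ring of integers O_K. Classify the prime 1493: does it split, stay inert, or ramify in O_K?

Since -302 ≢ 1 mod 4, the ring of integers is ℤ[√-302] with discriminant 4·(-302) = -1208.
1493 ∤ -1208, so 1493 is unramified.
Compute (-302/1493) via Euler: 1191^((1493-1)/2) mod 1493 = 1, so (-302/1493) = 1.
Legendre symbol 1 ⇒ 1493 is split.

p splits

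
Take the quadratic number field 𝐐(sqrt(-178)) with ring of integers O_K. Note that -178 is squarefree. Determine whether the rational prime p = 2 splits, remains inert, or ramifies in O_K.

-178 mod 4 = 2, hence disc K = 4·(-178) = -712 and O_K = ℤ[√-178].
Ramification test: 2 | -712. The prime 2 ramifies in K.

ramified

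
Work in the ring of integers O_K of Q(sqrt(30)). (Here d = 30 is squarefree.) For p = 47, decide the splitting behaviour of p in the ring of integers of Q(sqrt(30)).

47 remains inert

d = 30 ≡ 2 (mod 4), so O_K = ℤ[√30] and disc(K) = 4d = 120.
Since gcd(47, 120) = 1 the prime 47 does not ramify.
(30/47) = 30^23 mod 47 = 46, giving Legendre symbol -1.
d is a non-residue mod p, hence 47 remains inert in O_K.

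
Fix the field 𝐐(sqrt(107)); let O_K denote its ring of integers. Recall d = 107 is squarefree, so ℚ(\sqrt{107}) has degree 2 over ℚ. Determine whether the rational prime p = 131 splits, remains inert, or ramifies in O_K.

split

Since 107 ≢ 1 mod 4, the ring of integers is ℤ[√107] with discriminant 4·107 = 428.
Since gcd(131, 428) = 1 the prime 131 does not ramify.
Compute (107/131) via Euler: 107^((131-1)/2) mod 131 = 1, so (107/131) = 1.
Legendre symbol 1 ⇒ 131 is split.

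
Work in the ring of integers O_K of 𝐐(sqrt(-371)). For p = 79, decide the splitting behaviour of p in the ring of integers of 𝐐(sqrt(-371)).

Since -371 ≡ 1 mod 4, the ring of integers is ℤ[(1+√-371)/2] with discriminant -371.
Since gcd(79, -371) = 1 the prime 79 does not ramify.
Compute (-371/79) via Euler: 24^((79-1)/2) mod 79 = 78, so (-371/79) = -1.
d is a non-residue mod p, hence 79 remains inert in O_K.

remains prime (inert)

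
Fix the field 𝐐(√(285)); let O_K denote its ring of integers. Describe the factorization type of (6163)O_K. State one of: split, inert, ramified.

inert

Since 285 ≡ 1 mod 4, the ring of integers is ℤ[(1+√285)/2] with discriminant 285.
6163 ∤ 285, so 6163 is unramified.
Euler's criterion: 285^3081 mod 6163 = 6162. Thus (285|6163) = -1.
(285/6163) = -1, so 6163 is inert.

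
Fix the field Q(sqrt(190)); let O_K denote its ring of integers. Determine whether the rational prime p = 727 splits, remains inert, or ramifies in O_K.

Since 190 ≢ 1 mod 4, the ring of integers is ℤ[√190] with discriminant 4·190 = 760.
disc(K) = 760 is not divisible by 727; 727 is unramified.
Legendre symbol by Euler's criterion: (190/727) ≡ 190^363 ≡ 1 (mod 727), i.e. (190/727) = 1.
(190/727) = 1, so 727 splits.

p splits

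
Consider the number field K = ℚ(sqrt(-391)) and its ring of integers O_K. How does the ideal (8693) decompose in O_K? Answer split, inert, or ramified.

d = -391 ≡ 1 (mod 4), so O_K = ℤ[(1+√-391)/2] and disc(K) = d = -391.
Since gcd(8693, -391) = 1 the prime 8693 does not ramify.
Legendre symbol by Euler's criterion: (-391/8693) ≡ (-391)^4346 ≡ 1 (mod 8693), i.e. (-391/8693) = 1.
(-391/8693) = 1, so 8693 splits.

p splits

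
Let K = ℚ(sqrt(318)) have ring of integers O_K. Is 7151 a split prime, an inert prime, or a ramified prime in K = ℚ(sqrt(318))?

splits completely

318 mod 4 = 2, hence disc K = 4·318 = 1272 and O_K = ℤ[√318].
Since gcd(7151, 1272) = 1 the prime 7151 does not ramify.
Compute (318/7151) via Euler: 318^((7151-1)/2) mod 7151 = 1, so (318/7151) = 1.
d is a quadratic residue mod p, hence 7151 splits in O_K.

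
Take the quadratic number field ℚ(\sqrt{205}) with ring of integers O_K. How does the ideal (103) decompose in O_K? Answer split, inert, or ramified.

Since 205 ≡ 1 mod 4, the ring of integers is ℤ[(1+√205)/2] with discriminant 205.
103 ∤ 205, so 103 is unramified.
Euler's criterion: 205^51 mod 103 = 102. Thus (205|103) = -1.
d is a non-residue mod p, hence 103 remains inert in O_K.

remains prime (inert)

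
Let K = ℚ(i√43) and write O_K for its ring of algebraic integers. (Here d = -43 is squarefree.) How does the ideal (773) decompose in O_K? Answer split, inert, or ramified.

773 remains inert

d = -43 ≡ 1 (mod 4), so O_K = ℤ[(1+√-43)/2] and disc(K) = d = -43.
disc(K) = -43 is not divisible by 773; 773 is unramified.
Euler's criterion: (-43)^386 mod 773 = 772. Thus (-43|773) = -1.
Legendre symbol -1 ⇒ 773 is inert.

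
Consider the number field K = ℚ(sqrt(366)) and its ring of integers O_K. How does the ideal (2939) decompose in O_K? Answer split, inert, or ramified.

split — (2939) = 𝔭₁𝔭₂ with 𝔭₁ ≠ 𝔭₂

366 mod 4 = 2, hence disc K = 4·366 = 1464 and O_K = ℤ[√366].
2939 ∤ 1464, so 2939 is unramified.
Compute (366/2939) via Euler: 366^((2939-1)/2) mod 2939 = 1, so (366/2939) = 1.
d is a quadratic residue mod p, hence 2939 splits in O_K.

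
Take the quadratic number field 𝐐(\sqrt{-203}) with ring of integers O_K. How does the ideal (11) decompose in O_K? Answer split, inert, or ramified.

-203 mod 4 = 1, hence disc K = -203 and O_K = ℤ[(1+√-203)/2].
disc(K) = -203 is not divisible by 11; 11 is unramified.
(-203/11) = 6^5 mod 11 = 10, giving Legendre symbol -1.
d is a non-residue mod p, hence 11 remains inert in O_K.

p is inert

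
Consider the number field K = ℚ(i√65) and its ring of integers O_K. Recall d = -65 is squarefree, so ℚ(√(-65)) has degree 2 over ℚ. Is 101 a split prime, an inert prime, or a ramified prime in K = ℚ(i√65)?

splits completely

-65 mod 4 = 3, hence disc K = 4·(-65) = -260 and O_K = ℤ[√-65].
disc(K) = -260 is not divisible by 101; 101 is unramified.
(-65/101) = 36^50 mod 101 = 1, giving Legendre symbol 1.
Legendre symbol 1 ⇒ 101 is split.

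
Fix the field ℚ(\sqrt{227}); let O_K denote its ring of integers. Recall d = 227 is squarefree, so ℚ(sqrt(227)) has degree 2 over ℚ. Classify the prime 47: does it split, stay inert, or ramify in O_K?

227 mod 4 = 3, hence disc K = 4·227 = 908 and O_K = ℤ[√227].
47 ∤ 908, so 47 is unramified.
(227/47) = 39^23 mod 47 = 46, giving Legendre symbol -1.
Legendre symbol -1 ⇒ 47 is inert.

remains prime (inert)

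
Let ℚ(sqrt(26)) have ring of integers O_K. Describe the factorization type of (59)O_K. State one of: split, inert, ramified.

splits completely

26 mod 4 = 2, hence disc K = 4·26 = 104 and O_K = ℤ[√26].
59 ∤ 104, so 59 is unramified.
(26/59) = 26^29 mod 59 = 1, giving Legendre symbol 1.
(26/59) = 1, so 59 splits.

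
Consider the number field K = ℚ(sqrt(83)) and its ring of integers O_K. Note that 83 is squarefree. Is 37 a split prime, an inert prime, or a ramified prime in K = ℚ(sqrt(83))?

37 splits in O_K

Since 83 ≢ 1 mod 4, the ring of integers is ℤ[√83] with discriminant 4·83 = 332.
disc(K) = 332 is not divisible by 37; 37 is unramified.
Legendre symbol by Euler's criterion: (83/37) ≡ 83^18 ≡ 1 (mod 37), i.e. (83/37) = 1.
Legendre symbol 1 ⇒ 37 is split.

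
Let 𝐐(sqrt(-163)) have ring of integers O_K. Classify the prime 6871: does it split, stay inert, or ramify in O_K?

split

d = -163 ≡ 1 (mod 4), so O_K = ℤ[(1+√-163)/2] and disc(K) = d = -163.
disc(K) = -163 is not divisible by 6871; 6871 is unramified.
Compute (-163/6871) via Euler: 6708^((6871-1)/2) mod 6871 = 1, so (-163/6871) = 1.
(-163/6871) = 1, so 6871 splits.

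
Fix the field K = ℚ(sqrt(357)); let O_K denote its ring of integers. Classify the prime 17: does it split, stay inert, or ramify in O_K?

ramified

d = 357 ≡ 1 (mod 4), so O_K = ℤ[(1+√357)/2] and disc(K) = d = 357.
disc(K) = 357 = 17·21, so p = 17 is ramified.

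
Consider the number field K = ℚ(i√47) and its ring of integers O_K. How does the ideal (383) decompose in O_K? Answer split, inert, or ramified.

-47 mod 4 = 1, hence disc K = -47 and O_K = ℤ[(1+√-47)/2].
disc(K) = -47 is not divisible by 383; 383 is unramified.
Euler's criterion: (-47)^191 mod 383 = 1. Thus (-47|383) = 1.
d is a quadratic residue mod p, hence 383 splits in O_K.

p splits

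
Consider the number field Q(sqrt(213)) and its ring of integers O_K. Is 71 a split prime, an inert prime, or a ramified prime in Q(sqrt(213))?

213 mod 4 = 1, hence disc K = 213 and O_K = ℤ[(1+√213)/2].
Ramification test: 71 | 213. The prime 71 ramifies in K.

71 is ramified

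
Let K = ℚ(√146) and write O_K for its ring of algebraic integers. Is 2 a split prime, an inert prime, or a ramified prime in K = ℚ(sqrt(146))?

Since 146 ≢ 1 mod 4, the ring of integers is ℤ[√146] with discriminant 4·146 = 584.
2 divides disc(K) = 584, so 2 ramifies.

2 is ramified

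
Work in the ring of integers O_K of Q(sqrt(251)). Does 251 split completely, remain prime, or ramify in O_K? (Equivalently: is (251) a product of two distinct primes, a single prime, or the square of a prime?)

ramified

Since 251 ≢ 1 mod 4, the ring of integers is ℤ[√251] with discriminant 4·251 = 1004.
disc(K) = 1004 = 251·4, so p = 251 is ramified.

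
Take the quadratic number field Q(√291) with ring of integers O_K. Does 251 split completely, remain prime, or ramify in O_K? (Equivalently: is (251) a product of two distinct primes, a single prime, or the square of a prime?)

p is inert

d = 291 ≡ 3 (mod 4), so O_K = ℤ[√291] and disc(K) = 4d = 1164.
251 ∤ 1164, so 251 is unramified.
(291/251) = 40^125 mod 251 = 250, giving Legendre symbol -1.
(291/251) = -1, so 251 is inert.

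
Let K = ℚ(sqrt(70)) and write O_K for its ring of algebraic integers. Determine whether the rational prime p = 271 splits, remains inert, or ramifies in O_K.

70 mod 4 = 2, hence disc K = 4·70 = 280 and O_K = ℤ[√70].
disc(K) = 280 is not divisible by 271; 271 is unramified.
Compute (70/271) via Euler: 70^((271-1)/2) mod 271 = 1, so (70/271) = 1.
(70/271) = 1, so 271 splits.

splits completely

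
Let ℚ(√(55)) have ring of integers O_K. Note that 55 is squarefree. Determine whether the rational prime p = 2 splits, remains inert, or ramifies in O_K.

ramifies in O_K

d = 55 ≡ 3 (mod 4), so O_K = ℤ[√55] and disc(K) = 4d = 220.
2 divides disc(K) = 220, so 2 ramifies.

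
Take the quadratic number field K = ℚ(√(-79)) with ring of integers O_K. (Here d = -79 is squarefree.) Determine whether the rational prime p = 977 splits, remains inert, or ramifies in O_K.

d = -79 ≡ 1 (mod 4), so O_K = ℤ[(1+√-79)/2] and disc(K) = d = -79.
Since gcd(977, -79) = 1 the prime 977 does not ramify.
(-79/977) = 898^488 mod 977 = 976, giving Legendre symbol -1.
(-79/977) = -1, so 977 is inert.

inert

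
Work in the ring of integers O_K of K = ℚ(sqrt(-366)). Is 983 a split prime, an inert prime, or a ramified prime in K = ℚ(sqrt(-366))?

splits completely

d = -366 ≡ 2 (mod 4), so O_K = ℤ[√-366] and disc(K) = 4d = -1464.
Since gcd(983, -1464) = 1 the prime 983 does not ramify.
Compute (-366/983) via Euler: 617^((983-1)/2) mod 983 = 1, so (-366/983) = 1.
Legendre symbol 1 ⇒ 983 is split.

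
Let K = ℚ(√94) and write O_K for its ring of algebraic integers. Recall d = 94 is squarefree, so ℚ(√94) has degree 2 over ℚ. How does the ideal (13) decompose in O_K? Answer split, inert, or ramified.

d = 94 ≡ 2 (mod 4), so O_K = ℤ[√94] and disc(K) = 4d = 376.
Since gcd(13, 376) = 1 the prime 13 does not ramify.
Legendre symbol by Euler's criterion: (94/13) ≡ 94^6 ≡ 1 (mod 13), i.e. (94/13) = 1.
(94/13) = 1, so 13 splits.

p splits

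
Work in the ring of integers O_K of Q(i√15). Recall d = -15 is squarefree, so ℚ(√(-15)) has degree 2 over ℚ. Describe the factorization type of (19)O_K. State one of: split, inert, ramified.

split

-15 mod 4 = 1, hence disc K = -15 and O_K = ℤ[(1+√-15)/2].
19 ∤ -15, so 19 is unramified.
Legendre symbol by Euler's criterion: (-15/19) ≡ (-15)^9 ≡ 1 (mod 19), i.e. (-15/19) = 1.
d is a quadratic residue mod p, hence 19 splits in O_K.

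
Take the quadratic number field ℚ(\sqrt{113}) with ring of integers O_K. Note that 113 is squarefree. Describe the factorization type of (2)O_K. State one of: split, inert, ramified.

split — (2) = 𝔭₁𝔭₂ with 𝔭₁ ≠ 𝔭₂

113 mod 4 = 1, hence disc K = 113 and O_K = ℤ[(1+√113)/2].
2 ∤ 113, so 2 is unramified.
Checking d mod 8: 113 ≡ 1. Hence 2 is split in O_K.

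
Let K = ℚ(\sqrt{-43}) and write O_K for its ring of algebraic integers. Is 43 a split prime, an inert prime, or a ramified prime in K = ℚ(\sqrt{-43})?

-43 mod 4 = 1, hence disc K = -43 and O_K = ℤ[(1+√-43)/2].
Ramification test: 43 | -43. The prime 43 ramifies in K.

43 is ramified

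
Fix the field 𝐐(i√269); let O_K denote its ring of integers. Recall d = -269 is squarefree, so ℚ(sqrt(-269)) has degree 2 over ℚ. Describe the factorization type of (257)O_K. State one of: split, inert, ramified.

-269 mod 4 = 3, hence disc K = 4·(-269) = -1076 and O_K = ℤ[√-269].
Since gcd(257, -1076) = 1 the prime 257 does not ramify.
Legendre symbol by Euler's criterion: (-269/257) ≡ (-269)^128 ≡ 256 (mod 257), i.e. (-269/257) = -1.
(-269/257) = -1, so 257 is inert.

inert — (257) stays prime in O_K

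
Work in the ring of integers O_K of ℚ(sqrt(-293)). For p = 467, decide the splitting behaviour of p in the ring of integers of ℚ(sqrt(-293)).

p splits

Since -293 ≢ 1 mod 4, the ring of integers is ℤ[√-293] with discriminant 4·(-293) = -1172.
Since gcd(467, -1172) = 1 the prime 467 does not ramify.
Compute (-293/467) via Euler: 174^((467-1)/2) mod 467 = 1, so (-293/467) = 1.
Legendre symbol 1 ⇒ 467 is split.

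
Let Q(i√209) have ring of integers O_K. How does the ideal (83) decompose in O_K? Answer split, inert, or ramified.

Since -209 ≢ 1 mod 4, the ring of integers is ℤ[√-209] with discriminant 4·(-209) = -836.
Since gcd(83, -836) = 1 the prime 83 does not ramify.
Euler's criterion: (-209)^41 mod 83 = 1. Thus (-209|83) = 1.
d is a quadratic residue mod p, hence 83 splits in O_K.

split — (83) = 𝔭₁𝔭₂ with 𝔭₁ ≠ 𝔭₂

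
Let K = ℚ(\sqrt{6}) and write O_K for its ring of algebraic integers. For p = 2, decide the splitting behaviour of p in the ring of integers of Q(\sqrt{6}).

d = 6 ≡ 2 (mod 4), so O_K = ℤ[√6] and disc(K) = 4d = 24.
2 divides disc(K) = 24, so 2 ramifies.

2 is ramified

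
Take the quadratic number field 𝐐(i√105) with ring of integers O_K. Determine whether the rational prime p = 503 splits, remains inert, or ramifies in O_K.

-105 mod 4 = 3, hence disc K = 4·(-105) = -420 and O_K = ℤ[√-105].
503 ∤ -420, so 503 is unramified.
(-105/503) = 398^251 mod 503 = 1, giving Legendre symbol 1.
d is a quadratic residue mod p, hence 503 splits in O_K.

split — (503) = 𝔭₁𝔭₂ with 𝔭₁ ≠ 𝔭₂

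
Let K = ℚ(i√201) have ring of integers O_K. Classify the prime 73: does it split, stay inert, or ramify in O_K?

-201 mod 4 = 3, hence disc K = 4·(-201) = -804 and O_K = ℤ[√-201].
Since gcd(73, -804) = 1 the prime 73 does not ramify.
(-201/73) = 18^36 mod 73 = 1, giving Legendre symbol 1.
d is a quadratic residue mod p, hence 73 splits in O_K.

split — (73) = 𝔭₁𝔭₂ with 𝔭₁ ≠ 𝔭₂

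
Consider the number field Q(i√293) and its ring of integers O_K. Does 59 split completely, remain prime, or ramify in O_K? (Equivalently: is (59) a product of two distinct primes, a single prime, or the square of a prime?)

-293 mod 4 = 3, hence disc K = 4·(-293) = -1172 and O_K = ℤ[√-293].
Since gcd(59, -1172) = 1 the prime 59 does not ramify.
Euler's criterion: (-293)^29 mod 59 = 58. Thus (-293|59) = -1.
(-293/59) = -1, so 59 is inert.

remains prime (inert)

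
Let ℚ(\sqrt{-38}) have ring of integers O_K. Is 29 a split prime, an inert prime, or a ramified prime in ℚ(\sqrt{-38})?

Since -38 ≢ 1 mod 4, the ring of integers is ℤ[√-38] with discriminant 4·(-38) = -152.
disc(K) = -152 is not divisible by 29; 29 is unramified.
Legendre symbol by Euler's criterion: (-38/29) ≡ (-38)^14 ≡ 1 (mod 29), i.e. (-38/29) = 1.
(-38/29) = 1, so 29 splits.

29 splits in O_K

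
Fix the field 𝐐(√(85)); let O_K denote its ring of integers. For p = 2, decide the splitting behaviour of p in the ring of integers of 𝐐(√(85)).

85 mod 4 = 1, hence disc K = 85 and O_K = ℤ[(1+√85)/2].
2 ∤ 85, so 2 is unramified.
Checking d mod 8: 85 ≡ 5. Hence 2 is inert in O_K.

inert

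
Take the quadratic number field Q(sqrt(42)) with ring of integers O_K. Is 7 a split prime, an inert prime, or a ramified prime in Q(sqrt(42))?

p ramifies

42 mod 4 = 2, hence disc K = 4·42 = 168 and O_K = ℤ[√42].
Ramification test: 7 | 168. The prime 7 ramifies in K.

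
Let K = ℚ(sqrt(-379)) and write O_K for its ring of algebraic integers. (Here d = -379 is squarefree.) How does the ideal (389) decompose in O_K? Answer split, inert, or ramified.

remains prime (inert)

d = -379 ≡ 1 (mod 4), so O_K = ℤ[(1+√-379)/2] and disc(K) = d = -379.
disc(K) = -379 is not divisible by 389; 389 is unramified.
Compute (-379/389) via Euler: 10^((389-1)/2) mod 389 = 388, so (-379/389) = -1.
d is a non-residue mod p, hence 389 remains inert in O_K.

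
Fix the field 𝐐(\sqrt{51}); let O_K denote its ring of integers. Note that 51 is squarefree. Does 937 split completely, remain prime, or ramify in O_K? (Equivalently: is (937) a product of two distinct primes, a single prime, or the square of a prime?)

Since 51 ≢ 1 mod 4, the ring of integers is ℤ[√51] with discriminant 4·51 = 204.
937 ∤ 204, so 937 is unramified.
(51/937) = 51^468 mod 937 = 1, giving Legendre symbol 1.
(51/937) = 1, so 937 splits.

splits completely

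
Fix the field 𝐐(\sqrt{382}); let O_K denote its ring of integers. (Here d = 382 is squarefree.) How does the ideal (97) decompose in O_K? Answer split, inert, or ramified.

382 mod 4 = 2, hence disc K = 4·382 = 1528 and O_K = ℤ[√382].
97 ∤ 1528, so 97 is unramified.
Euler's criterion: 382^48 mod 97 = 1. Thus (382|97) = 1.
d is a quadratic residue mod p, hence 97 splits in O_K.

97 splits in O_K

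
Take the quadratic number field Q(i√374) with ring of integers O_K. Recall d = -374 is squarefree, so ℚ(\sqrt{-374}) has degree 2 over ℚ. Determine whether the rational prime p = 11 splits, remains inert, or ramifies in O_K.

11 is ramified

d = -374 ≡ 2 (mod 4), so O_K = ℤ[√-374] and disc(K) = 4d = -1496.
11 divides disc(K) = -1496, so 11 ramifies.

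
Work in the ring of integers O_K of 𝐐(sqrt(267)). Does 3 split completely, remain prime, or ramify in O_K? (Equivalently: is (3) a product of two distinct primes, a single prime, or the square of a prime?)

Since 267 ≢ 1 mod 4, the ring of integers is ℤ[√267] with discriminant 4·267 = 1068.
3 divides disc(K) = 1068, so 3 ramifies.

ramified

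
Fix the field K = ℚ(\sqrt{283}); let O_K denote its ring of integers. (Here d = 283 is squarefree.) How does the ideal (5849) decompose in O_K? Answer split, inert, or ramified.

283 mod 4 = 3, hence disc K = 4·283 = 1132 and O_K = ℤ[√283].
Since gcd(5849, 1132) = 1 the prime 5849 does not ramify.
(283/5849) = 283^2924 mod 5849 = 5848, giving Legendre symbol -1.
d is a non-residue mod p, hence 5849 remains inert in O_K.

p is inert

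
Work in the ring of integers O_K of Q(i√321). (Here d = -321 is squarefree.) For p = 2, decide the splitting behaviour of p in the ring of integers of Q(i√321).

-321 mod 4 = 3, hence disc K = 4·(-321) = -1284 and O_K = ℤ[√-321].
disc(K) = -1284 = 2·(-642), so p = 2 is ramified.

ramifies in O_K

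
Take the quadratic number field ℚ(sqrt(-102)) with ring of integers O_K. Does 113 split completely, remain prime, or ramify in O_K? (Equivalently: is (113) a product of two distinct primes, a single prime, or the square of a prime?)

split

Since -102 ≢ 1 mod 4, the ring of integers is ℤ[√-102] with discriminant 4·(-102) = -408.
disc(K) = -408 is not divisible by 113; 113 is unramified.
(-102/113) = 11^56 mod 113 = 1, giving Legendre symbol 1.
(-102/113) = 1, so 113 splits.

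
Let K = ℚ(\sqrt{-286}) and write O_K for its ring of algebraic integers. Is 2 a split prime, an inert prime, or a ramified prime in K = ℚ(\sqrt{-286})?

-286 mod 4 = 2, hence disc K = 4·(-286) = -1144 and O_K = ℤ[√-286].
disc(K) = -1144 = 2·(-572), so p = 2 is ramified.

ramifies in O_K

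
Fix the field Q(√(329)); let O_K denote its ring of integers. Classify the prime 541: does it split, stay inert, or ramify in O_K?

splits completely

329 mod 4 = 1, hence disc K = 329 and O_K = ℤ[(1+√329)/2].
541 ∤ 329, so 541 is unramified.
Compute (329/541) via Euler: 329^((541-1)/2) mod 541 = 1, so (329/541) = 1.
(329/541) = 1, so 541 splits.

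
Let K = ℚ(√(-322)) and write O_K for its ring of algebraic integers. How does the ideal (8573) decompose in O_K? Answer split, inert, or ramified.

d = -322 ≡ 2 (mod 4), so O_K = ℤ[√-322] and disc(K) = 4d = -1288.
Since gcd(8573, -1288) = 1 the prime 8573 does not ramify.
Compute (-322/8573) via Euler: 8251^((8573-1)/2) mod 8573 = 8572, so (-322/8573) = -1.
d is a non-residue mod p, hence 8573 remains inert in O_K.

p is inert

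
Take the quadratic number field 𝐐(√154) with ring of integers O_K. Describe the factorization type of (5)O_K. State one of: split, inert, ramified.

154 mod 4 = 2, hence disc K = 4·154 = 616 and O_K = ℤ[√154].
disc(K) = 616 is not divisible by 5; 5 is unramified.
(154/5) = 4^2 mod 5 = 1, giving Legendre symbol 1.
d is a quadratic residue mod p, hence 5 splits in O_K.

split — (5) = 𝔭₁𝔭₂ with 𝔭₁ ≠ 𝔭₂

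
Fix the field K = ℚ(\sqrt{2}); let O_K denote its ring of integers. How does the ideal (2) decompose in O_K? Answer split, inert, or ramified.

2 mod 4 = 2, hence disc K = 4·2 = 8 and O_K = ℤ[√2].
Ramification test: 2 | 8. The prime 2 ramifies in K.

ramifies in O_K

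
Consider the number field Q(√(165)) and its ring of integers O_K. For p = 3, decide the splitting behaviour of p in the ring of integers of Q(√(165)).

d = 165 ≡ 1 (mod 4), so O_K = ℤ[(1+√165)/2] and disc(K) = d = 165.
disc(K) = 165 = 3·55, so p = 3 is ramified.

p ramifies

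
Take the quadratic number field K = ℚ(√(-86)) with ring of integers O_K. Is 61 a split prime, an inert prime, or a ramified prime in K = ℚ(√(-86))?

splits completely

Since -86 ≢ 1 mod 4, the ring of integers is ℤ[√-86] with discriminant 4·(-86) = -344.
61 ∤ -344, so 61 is unramified.
(-86/61) = 36^30 mod 61 = 1, giving Legendre symbol 1.
Legendre symbol 1 ⇒ 61 is split.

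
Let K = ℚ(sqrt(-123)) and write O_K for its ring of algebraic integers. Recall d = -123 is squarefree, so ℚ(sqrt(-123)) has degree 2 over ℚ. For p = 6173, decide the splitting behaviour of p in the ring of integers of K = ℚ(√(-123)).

inert — (6173) stays prime in O_K

Since -123 ≡ 1 mod 4, the ring of integers is ℤ[(1+√-123)/2] with discriminant -123.
6173 ∤ -123, so 6173 is unramified.
Compute (-123/6173) via Euler: 6050^((6173-1)/2) mod 6173 = 6172, so (-123/6173) = -1.
Legendre symbol -1 ⇒ 6173 is inert.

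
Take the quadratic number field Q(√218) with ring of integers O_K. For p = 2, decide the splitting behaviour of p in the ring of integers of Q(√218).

d = 218 ≡ 2 (mod 4), so O_K = ℤ[√218] and disc(K) = 4d = 872.
disc(K) = 872 = 2·436, so p = 2 is ramified.

ramified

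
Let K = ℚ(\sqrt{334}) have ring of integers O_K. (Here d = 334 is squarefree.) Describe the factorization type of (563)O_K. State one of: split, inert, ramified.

split

Since 334 ≢ 1 mod 4, the ring of integers is ℤ[√334] with discriminant 4·334 = 1336.
Since gcd(563, 1336) = 1 the prime 563 does not ramify.
Compute (334/563) via Euler: 334^((563-1)/2) mod 563 = 1, so (334/563) = 1.
Legendre symbol 1 ⇒ 563 is split.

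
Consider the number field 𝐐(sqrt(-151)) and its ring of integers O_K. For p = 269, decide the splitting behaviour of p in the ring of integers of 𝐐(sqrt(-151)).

-151 mod 4 = 1, hence disc K = -151 and O_K = ℤ[(1+√-151)/2].
269 ∤ -151, so 269 is unramified.
Compute (-151/269) via Euler: 118^((269-1)/2) mod 269 = 1, so (-151/269) = 1.
d is a quadratic residue mod p, hence 269 splits in O_K.

269 splits in O_K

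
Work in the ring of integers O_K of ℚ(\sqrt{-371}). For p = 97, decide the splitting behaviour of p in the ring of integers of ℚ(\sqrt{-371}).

d = -371 ≡ 1 (mod 4), so O_K = ℤ[(1+√-371)/2] and disc(K) = d = -371.
97 ∤ -371, so 97 is unramified.
Compute (-371/97) via Euler: 17^((97-1)/2) mod 97 = 96, so (-371/97) = -1.
Legendre symbol -1 ⇒ 97 is inert.

97 remains inert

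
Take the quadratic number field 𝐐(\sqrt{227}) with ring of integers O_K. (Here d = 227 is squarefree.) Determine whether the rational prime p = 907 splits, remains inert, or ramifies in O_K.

splits completely

d = 227 ≡ 3 (mod 4), so O_K = ℤ[√227] and disc(K) = 4d = 908.
disc(K) = 908 is not divisible by 907; 907 is unramified.
(227/907) = 227^453 mod 907 = 1, giving Legendre symbol 1.
Legendre symbol 1 ⇒ 907 is split.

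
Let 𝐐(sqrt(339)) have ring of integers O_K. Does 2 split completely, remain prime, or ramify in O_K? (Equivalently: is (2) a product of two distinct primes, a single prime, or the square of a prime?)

d = 339 ≡ 3 (mod 4), so O_K = ℤ[√339] and disc(K) = 4d = 1356.
2 divides disc(K) = 1356, so 2 ramifies.

2 is ramified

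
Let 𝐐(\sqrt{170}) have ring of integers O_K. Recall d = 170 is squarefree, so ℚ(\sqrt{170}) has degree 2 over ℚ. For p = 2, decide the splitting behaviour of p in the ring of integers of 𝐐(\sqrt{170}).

Since 170 ≢ 1 mod 4, the ring of integers is ℤ[√170] with discriminant 4·170 = 680.
disc(K) = 680 = 2·340, so p = 2 is ramified.

p ramifies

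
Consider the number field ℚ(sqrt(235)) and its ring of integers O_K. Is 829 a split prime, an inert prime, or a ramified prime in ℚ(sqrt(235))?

235 mod 4 = 3, hence disc K = 4·235 = 940 and O_K = ℤ[√235].
disc(K) = 940 is not divisible by 829; 829 is unramified.
Legendre symbol by Euler's criterion: (235/829) ≡ 235^414 ≡ 828 (mod 829), i.e. (235/829) = -1.
Legendre symbol -1 ⇒ 829 is inert.

inert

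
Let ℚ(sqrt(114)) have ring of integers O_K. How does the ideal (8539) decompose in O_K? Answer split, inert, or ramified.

Since 114 ≢ 1 mod 4, the ring of integers is ℤ[√114] with discriminant 4·114 = 456.
8539 ∤ 456, so 8539 is unramified.
Legendre symbol by Euler's criterion: (114/8539) ≡ 114^4269 ≡ 1 (mod 8539), i.e. (114/8539) = 1.
Legendre symbol 1 ⇒ 8539 is split.

splits completely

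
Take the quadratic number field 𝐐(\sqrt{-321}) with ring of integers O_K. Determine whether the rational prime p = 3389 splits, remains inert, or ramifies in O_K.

p splits

Since -321 ≢ 1 mod 4, the ring of integers is ℤ[√-321] with discriminant 4·(-321) = -1284.
3389 ∤ -1284, so 3389 is unramified.
(-321/3389) = 3068^1694 mod 3389 = 1, giving Legendre symbol 1.
Legendre symbol 1 ⇒ 3389 is split.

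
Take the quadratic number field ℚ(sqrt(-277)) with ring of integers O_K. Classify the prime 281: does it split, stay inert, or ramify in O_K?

p splits

Since -277 ≢ 1 mod 4, the ring of integers is ℤ[√-277] with discriminant 4·(-277) = -1108.
281 ∤ -1108, so 281 is unramified.
Euler's criterion: (-277)^140 mod 281 = 1. Thus (-277|281) = 1.
d is a quadratic residue mod p, hence 281 splits in O_K.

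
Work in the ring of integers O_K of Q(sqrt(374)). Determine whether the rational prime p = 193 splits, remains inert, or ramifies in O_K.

Since 374 ≢ 1 mod 4, the ring of integers is ℤ[√374] with discriminant 4·374 = 1496.
Since gcd(193, 1496) = 1 the prime 193 does not ramify.
Legendre symbol by Euler's criterion: (374/193) ≡ 374^96 ≡ 1 (mod 193), i.e. (374/193) = 1.
Legendre symbol 1 ⇒ 193 is split.

p splits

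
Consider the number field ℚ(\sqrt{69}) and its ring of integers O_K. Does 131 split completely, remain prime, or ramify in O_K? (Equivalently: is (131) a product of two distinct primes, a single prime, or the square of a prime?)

69 mod 4 = 1, hence disc K = 69 and O_K = ℤ[(1+√69)/2].
131 ∤ 69, so 131 is unramified.
Euler's criterion: 69^65 mod 131 = 130. Thus (69|131) = -1.
Legendre symbol -1 ⇒ 131 is inert.

p is inert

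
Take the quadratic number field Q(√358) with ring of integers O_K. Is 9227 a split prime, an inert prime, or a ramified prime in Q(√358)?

inert

Since 358 ≢ 1 mod 4, the ring of integers is ℤ[√358] with discriminant 4·358 = 1432.
disc(K) = 1432 is not divisible by 9227; 9227 is unramified.
Euler's criterion: 358^4613 mod 9227 = 9226. Thus (358|9227) = -1.
Legendre symbol -1 ⇒ 9227 is inert.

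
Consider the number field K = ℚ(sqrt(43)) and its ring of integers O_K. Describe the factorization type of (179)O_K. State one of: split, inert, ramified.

split

d = 43 ≡ 3 (mod 4), so O_K = ℤ[√43] and disc(K) = 4d = 172.
179 ∤ 172, so 179 is unramified.
Compute (43/179) via Euler: 43^((179-1)/2) mod 179 = 1, so (43/179) = 1.
d is a quadratic residue mod p, hence 179 splits in O_K.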